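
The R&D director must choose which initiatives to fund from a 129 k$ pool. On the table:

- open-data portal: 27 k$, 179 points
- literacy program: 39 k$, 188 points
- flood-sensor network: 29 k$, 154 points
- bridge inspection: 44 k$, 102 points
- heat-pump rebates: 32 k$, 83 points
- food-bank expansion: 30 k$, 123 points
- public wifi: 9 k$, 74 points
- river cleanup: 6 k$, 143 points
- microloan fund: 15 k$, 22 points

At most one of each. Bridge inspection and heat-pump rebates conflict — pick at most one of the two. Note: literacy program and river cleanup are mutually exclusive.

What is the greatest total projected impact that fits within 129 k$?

695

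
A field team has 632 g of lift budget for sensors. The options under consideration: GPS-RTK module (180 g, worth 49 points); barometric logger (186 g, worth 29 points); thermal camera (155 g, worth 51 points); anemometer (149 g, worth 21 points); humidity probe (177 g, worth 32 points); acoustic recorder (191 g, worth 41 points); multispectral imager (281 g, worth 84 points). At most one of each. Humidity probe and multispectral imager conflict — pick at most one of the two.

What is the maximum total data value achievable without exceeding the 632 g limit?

Density check — thermal camera 0.33, multispectral imager 0.30, GPS-RTK module 0.27, acoustic recorder 0.21 are the best per g.
GPS-RTK module + thermal camera + multispectral imager uses 616 of the 632 g and totals 184.

184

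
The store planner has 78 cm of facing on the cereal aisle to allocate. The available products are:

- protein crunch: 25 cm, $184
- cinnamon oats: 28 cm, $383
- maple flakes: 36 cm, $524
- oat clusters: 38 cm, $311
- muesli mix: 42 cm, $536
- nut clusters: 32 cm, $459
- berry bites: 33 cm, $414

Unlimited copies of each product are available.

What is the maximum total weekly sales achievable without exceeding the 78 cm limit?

1060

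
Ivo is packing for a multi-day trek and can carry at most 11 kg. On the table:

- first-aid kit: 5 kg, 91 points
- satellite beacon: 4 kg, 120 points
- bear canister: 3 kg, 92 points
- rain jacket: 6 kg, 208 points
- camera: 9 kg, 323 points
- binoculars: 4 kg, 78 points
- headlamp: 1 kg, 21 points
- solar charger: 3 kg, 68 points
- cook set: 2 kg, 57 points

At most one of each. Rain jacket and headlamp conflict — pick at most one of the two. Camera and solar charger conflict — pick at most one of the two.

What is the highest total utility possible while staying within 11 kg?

380

Camera + cook set uses 11 of the 11 kg and totals 380.
The closest alternative, bear canister + rain jacket + cook set, reaches only 357.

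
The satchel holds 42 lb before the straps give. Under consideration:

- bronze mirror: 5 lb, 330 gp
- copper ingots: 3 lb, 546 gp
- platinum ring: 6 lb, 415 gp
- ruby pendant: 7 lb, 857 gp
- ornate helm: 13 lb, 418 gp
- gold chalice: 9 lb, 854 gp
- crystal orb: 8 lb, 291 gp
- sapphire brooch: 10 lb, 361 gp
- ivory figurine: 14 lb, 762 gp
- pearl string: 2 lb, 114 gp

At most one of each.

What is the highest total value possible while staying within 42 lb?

3548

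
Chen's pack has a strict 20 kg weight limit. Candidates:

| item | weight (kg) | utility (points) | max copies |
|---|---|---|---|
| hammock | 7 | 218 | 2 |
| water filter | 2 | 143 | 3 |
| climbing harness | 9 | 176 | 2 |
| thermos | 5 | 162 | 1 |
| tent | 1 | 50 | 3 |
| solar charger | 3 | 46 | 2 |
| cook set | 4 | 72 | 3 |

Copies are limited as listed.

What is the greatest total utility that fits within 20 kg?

909

The ratio heuristic lands on 3×water filter + thermos + 3×tent + cook set (813) but leaves 2 kg idle.
The 5 kg tied up in tent and cook set is better spent on hammock — total rises to 909 (20 kg).
Every other selection either busts 20 kg or exceeds an availability limit or fails to beat 909.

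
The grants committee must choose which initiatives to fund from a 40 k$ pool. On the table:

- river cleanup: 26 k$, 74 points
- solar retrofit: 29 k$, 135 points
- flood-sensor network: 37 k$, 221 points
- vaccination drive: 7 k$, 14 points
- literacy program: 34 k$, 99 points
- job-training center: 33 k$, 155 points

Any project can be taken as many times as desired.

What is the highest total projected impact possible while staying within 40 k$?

The ratio ordering already packs tightly: flood-sensor network, 37 k$, 221.
The spare 3 k$ is too small for any remaining project, and no exchange beats 221.

221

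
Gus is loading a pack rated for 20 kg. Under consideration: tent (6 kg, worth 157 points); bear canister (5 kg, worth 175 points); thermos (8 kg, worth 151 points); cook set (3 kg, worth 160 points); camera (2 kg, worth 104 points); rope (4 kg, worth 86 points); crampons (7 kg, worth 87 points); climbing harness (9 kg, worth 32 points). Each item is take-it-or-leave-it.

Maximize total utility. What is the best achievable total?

Tent + bear canister + cook set + camera + rope uses 20 of the 20 kg and totals 682.

682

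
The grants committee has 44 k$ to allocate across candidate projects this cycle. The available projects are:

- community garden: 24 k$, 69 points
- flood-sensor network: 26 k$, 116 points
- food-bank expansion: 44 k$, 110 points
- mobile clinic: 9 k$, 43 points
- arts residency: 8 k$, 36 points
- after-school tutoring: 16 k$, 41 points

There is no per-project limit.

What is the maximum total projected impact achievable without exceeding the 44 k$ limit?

208

The ratio ordering already packs tightly: 4×mobile clinic + arts residency, 44 k$, 208.
Every other selection either busts 44 k$ or fails to beat 208.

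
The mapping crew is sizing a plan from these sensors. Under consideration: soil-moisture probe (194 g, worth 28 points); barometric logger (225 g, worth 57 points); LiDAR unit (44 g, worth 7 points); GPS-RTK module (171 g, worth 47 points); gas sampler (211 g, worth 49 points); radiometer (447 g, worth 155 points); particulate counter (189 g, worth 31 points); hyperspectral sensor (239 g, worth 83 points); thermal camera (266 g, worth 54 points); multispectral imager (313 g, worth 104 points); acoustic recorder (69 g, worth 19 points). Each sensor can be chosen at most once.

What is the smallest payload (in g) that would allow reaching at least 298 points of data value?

926

Minimise g subject to total data value ≥ 298.
GPS-RTK module + radiometer + hyperspectral sensor + acoustic recorder reaches 304 using 926 g.
Any bundle with less than 926 g falls short of 298.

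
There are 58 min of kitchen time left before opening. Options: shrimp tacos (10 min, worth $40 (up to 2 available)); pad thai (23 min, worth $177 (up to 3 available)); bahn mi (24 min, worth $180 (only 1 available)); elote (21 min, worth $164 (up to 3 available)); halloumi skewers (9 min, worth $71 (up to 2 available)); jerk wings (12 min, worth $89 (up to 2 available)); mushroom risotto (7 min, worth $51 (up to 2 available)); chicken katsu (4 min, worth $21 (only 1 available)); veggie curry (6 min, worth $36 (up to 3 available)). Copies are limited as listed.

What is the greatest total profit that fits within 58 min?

Density check — halloumi skewers 7.89, elote 7.81, pad thai 7.70, bahn mi 7.50 are the best per min.
Taking the top-ratio dishes first gives elote + 2×halloumi skewers + jerk wings + mushroom risotto for 446 (58 min).
Dropping halloumi skewers and jerk wings frees 21 min; slotting in elote (21 min) lifts the total to 450 at 58 min.

450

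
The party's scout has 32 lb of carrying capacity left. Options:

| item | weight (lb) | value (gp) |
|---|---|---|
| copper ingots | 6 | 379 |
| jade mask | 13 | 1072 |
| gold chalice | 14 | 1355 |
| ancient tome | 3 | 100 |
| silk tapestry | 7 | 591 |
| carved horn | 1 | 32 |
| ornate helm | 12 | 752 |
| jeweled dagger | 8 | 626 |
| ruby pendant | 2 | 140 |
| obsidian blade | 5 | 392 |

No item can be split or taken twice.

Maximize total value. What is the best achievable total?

2819

Taking the top-ratio items first gives gold chalice + ancient tome + silk tapestry + carved horn + ruby pendant + obsidian blade for 2610 (32 lb).
A better packing is jade mask + gold chalice + obsidian blade: 32 lb, total 2819.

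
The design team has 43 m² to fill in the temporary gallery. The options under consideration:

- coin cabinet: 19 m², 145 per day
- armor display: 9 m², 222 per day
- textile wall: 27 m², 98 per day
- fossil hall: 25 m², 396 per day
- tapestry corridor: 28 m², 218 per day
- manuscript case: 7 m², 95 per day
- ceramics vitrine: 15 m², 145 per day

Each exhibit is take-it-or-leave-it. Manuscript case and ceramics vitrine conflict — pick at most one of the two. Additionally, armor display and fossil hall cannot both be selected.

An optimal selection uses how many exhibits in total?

The maximum expected visitors within 43 m² is 541.
One optimal bundle: fossil hall + ceramics vitrine (40 m²).
All optima have 2 exhibits.

2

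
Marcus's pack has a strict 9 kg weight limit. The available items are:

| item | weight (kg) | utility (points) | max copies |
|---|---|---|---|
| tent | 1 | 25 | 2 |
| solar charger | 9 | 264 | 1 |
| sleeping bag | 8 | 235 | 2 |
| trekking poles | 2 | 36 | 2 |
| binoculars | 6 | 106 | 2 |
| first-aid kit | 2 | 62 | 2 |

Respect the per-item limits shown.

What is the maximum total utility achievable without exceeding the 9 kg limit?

By utility per kg: first-aid kit 31.00, sleeping bag 29.38, solar charger 29.33 lead.
A density-first pass picks 2×tent + trekking poles + 2×first-aid kit — 210 at 8 kg.
Dropping 2×tent and trekking poles and 2×first-aid kit frees 8 kg; slotting in solar charger (9 kg) lifts the total to 264 at 9 kg.
No other feasible combination exceeds 264.

264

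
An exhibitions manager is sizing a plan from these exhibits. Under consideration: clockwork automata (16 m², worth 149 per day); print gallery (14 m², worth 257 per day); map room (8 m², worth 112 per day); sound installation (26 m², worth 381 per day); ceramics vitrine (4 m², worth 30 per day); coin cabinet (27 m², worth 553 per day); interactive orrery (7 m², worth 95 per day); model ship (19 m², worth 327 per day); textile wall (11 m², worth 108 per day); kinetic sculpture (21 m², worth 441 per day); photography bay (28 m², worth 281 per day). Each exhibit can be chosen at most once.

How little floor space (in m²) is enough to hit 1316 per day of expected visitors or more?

Look for the lowest-floor combination reaching 1316.
Taking coin cabinet + model ship + kinetic sculpture gives 1321 (≥ 1316) for 67 m².
No combination under 67 m² hits 1316.

67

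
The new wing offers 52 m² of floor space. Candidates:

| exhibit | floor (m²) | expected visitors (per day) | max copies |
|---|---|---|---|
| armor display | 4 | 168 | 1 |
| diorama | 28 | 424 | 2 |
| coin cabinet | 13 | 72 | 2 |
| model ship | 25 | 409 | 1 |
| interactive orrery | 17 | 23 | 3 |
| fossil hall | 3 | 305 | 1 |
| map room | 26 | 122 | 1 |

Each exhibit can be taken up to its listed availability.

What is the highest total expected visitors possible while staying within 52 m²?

969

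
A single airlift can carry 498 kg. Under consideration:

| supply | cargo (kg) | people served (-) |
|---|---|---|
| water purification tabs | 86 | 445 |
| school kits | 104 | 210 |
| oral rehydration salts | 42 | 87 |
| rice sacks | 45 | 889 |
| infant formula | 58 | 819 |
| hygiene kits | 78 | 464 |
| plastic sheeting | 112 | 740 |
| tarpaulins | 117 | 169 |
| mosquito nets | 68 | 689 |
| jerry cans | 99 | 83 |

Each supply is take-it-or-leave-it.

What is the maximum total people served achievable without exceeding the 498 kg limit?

Best packing: water purification tabs + oral rehydration salts + rice sacks + infant formula + hygiene kits + plastic sheeting + mosquito nets — 489 kg, 4133 total.

4133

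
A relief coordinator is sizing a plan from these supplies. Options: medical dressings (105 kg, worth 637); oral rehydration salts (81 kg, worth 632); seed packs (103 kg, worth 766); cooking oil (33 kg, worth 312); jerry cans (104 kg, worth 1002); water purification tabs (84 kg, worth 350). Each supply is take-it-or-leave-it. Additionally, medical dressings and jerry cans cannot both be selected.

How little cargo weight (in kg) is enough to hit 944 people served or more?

Minimise kg subject to total people served ≥ 944.
jerry cans: 1002 people served at 104 kg.
No combination under 104 kg hits 944.

104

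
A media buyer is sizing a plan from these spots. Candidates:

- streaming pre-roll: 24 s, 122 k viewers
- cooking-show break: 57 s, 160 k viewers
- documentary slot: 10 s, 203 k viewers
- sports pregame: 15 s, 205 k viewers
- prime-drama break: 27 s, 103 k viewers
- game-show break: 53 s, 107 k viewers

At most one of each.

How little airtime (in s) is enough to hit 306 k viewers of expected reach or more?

25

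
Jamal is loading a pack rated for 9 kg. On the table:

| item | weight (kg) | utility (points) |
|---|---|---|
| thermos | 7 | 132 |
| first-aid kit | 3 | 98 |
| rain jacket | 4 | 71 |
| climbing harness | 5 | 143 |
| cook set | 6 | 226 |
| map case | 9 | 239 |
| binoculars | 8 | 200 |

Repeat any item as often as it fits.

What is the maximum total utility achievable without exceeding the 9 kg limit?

Taking first-aid kit + cook set: 9 kg used, 324 in utility.
Nothing else within 9 kg beats 324.

324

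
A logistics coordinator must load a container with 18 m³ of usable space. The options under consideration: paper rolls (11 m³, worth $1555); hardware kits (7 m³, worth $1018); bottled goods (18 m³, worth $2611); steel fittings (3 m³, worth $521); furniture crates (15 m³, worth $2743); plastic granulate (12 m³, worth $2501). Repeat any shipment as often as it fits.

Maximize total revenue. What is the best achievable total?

The ratio ordering already packs tightly: 2×steel fittings + plastic granulate, 18 m³, 3543.
Nothing else within 18 m³ beats 3543.

3543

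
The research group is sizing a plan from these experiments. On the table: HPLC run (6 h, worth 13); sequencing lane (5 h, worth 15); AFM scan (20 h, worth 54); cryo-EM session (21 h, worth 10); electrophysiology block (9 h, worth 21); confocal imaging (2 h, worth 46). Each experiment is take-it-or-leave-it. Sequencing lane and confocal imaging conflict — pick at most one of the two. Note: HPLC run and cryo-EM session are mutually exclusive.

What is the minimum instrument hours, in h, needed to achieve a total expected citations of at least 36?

Look for the lowest-instrument combination reaching 36.
confocal imaging reaches 46 using 2 h.
Below 2 h the best achievable stays under 36.

2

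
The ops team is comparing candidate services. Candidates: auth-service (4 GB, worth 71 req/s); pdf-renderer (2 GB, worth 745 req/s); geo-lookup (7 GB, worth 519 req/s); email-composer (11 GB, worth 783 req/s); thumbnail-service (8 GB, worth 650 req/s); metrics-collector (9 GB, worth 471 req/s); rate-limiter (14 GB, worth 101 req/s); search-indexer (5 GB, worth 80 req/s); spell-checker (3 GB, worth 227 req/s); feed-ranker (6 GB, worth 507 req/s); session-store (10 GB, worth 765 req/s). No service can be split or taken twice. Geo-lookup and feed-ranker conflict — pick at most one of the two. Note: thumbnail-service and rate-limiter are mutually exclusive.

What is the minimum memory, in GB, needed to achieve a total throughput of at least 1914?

17

Need the lightest bundle worth ≥ 1914.
Taking pdf-renderer + geo-lookup + thumbnail-service gives 1914 (≥ 1914) for 17 GB.
Below 17 GB the best achievable stays under 1914.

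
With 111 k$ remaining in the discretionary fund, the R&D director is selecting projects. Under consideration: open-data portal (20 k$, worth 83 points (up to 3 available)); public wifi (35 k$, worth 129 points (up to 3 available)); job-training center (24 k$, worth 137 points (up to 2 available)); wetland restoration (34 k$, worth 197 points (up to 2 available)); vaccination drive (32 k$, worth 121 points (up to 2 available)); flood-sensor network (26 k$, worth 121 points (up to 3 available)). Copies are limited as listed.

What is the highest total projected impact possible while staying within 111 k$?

592

By projected impact per k$: wetland restoration 5.79, job-training center 5.71, flood-sensor network 4.65 lead.
A density-first pass picks job-training center + 2×wetland restoration — 531 at 92 k$.
The 34 k$ tied up in wetland restoration is better spent on job-training center + flood-sensor network — total rises to 592 (108 k$).
Every other selection either busts 111 k$ or exceeds an availability limit or fails to beat 592.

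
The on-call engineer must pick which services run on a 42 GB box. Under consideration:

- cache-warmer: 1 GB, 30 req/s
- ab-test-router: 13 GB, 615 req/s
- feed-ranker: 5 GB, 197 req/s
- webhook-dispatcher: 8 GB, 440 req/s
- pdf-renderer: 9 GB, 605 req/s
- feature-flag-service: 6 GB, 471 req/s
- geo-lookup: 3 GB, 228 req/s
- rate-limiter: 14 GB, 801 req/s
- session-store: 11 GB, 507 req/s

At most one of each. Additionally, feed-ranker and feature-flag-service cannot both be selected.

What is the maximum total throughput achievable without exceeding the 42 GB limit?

Cache-warmer + webhook-dispatcher + pdf-renderer + feature-flag-service + geo-lookup + rate-limiter uses 41 of the 42 GB and totals 2575.
Runner-up webhook-dispatcher + pdf-renderer + feature-flag-service + geo-lookup + rate-limiter tops out at 2545.

2575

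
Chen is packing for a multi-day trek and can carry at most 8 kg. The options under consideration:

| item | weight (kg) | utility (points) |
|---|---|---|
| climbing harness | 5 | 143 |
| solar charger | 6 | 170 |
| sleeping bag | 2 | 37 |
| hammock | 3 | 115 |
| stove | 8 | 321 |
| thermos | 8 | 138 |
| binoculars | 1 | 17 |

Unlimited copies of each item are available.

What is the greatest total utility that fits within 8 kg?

By utility per kg: stove 40.12, hammock 38.33, climbing harness 28.60 lead.
Taking stove: 8 kg used, 321 in utility.
Every other selection either busts 8 kg or fails to beat 321.

321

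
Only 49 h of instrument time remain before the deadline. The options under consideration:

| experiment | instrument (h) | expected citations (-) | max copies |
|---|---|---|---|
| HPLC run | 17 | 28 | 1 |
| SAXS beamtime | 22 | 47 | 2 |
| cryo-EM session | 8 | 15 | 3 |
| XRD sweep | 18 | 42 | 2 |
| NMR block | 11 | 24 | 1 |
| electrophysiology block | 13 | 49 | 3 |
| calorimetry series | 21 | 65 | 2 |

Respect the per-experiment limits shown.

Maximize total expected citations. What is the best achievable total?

Filling by ratio: cryo-EM session + 3×electrophysiology block for 162, with 2 h left unused.
Dropping cryo-EM session and electrophysiology block frees 21 h; slotting in calorimetry series (21 h) lifts the total to 163 at 47 h.
The spare 2 h is too small for any remaining experiment, and no exchange beats 163.

163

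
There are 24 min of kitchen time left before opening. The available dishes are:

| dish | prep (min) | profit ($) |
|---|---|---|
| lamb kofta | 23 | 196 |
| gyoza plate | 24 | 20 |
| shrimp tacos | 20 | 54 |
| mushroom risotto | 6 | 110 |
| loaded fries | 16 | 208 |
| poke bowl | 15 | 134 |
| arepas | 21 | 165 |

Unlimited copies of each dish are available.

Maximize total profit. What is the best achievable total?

440

Best packing: 4×mushroom risotto — 24 min, 440 total.
Nothing else within 24 min beats 440.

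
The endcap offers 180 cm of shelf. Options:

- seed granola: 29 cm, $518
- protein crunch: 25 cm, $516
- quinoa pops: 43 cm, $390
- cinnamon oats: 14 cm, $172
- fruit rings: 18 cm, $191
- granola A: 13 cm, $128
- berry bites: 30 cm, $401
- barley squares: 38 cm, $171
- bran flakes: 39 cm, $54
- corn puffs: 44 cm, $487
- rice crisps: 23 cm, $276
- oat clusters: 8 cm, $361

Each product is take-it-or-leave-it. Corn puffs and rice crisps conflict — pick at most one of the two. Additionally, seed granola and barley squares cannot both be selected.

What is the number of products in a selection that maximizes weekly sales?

8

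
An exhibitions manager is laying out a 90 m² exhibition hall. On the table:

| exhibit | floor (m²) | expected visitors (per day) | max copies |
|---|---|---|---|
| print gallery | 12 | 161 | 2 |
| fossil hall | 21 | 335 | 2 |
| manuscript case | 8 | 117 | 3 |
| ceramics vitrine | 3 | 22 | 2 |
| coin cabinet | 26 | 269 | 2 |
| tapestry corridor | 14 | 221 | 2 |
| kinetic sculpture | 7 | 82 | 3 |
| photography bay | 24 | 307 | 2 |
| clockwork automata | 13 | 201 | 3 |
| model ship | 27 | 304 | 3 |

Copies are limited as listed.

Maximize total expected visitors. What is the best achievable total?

By expected visitors per m²: fossil hall 15.95, tapestry corridor 15.79, clockwork automata 15.46 lead.
A density-first pass picks 2×fossil hall + 2×tapestry corridor + kinetic sculpture + clockwork automata — 1395 at 90 m².
Replace tapestry corridor and kinetic sculpture with manuscript case + clockwork automata: the trade gains 15 net, giving 1410 at 90 m².
No other feasible combination exceeds 1410.

1410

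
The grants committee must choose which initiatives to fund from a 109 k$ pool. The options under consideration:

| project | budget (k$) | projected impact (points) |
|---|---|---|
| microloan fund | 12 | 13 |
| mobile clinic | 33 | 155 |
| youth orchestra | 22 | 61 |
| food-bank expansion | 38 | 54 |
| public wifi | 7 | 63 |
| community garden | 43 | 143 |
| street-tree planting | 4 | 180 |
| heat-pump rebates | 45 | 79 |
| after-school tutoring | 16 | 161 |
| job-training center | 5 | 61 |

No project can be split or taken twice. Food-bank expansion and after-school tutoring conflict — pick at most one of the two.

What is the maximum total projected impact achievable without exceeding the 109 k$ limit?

Mobile clinic + public wifi + community garden + street-tree planting + after-school tutoring + job-training center uses 108 of the 109 k$ and totals 763.
The closest alternative, mobile clinic + public wifi + community garden + street-tree planting + after-school tutoring, reaches only 702.

763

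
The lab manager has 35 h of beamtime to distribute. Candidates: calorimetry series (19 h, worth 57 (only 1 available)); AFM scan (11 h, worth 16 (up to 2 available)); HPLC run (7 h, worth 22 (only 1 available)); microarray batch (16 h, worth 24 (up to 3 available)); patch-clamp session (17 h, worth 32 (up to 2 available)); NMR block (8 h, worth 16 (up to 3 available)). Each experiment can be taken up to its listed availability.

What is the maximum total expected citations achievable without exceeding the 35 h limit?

95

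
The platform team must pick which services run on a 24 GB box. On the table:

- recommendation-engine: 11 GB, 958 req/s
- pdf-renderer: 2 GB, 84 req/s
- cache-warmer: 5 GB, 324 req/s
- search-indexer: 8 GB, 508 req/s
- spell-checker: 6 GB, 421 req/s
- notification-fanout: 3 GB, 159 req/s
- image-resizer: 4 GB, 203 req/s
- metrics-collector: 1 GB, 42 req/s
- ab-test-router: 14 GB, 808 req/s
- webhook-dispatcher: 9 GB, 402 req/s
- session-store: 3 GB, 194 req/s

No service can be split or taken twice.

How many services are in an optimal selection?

The maximum throughput within 24 GB is 1790.
recommendation-engine + cache-warmer + search-indexer hits 1790 at 24 GB.
Any selection reaching 1790 contains exactly 3 services.

3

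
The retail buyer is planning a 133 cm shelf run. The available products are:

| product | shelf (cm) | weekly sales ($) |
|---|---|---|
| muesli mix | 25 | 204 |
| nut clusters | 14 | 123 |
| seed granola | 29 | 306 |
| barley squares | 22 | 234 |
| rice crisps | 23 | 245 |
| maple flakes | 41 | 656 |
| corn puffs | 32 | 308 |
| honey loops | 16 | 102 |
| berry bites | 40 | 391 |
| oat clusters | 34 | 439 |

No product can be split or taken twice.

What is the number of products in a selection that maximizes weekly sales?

4

Best achievable weekly sales is 1648.
One optimal bundle: rice crisps + maple flakes + corn puffs + oat clusters (130 cm).
Every optimal selection uses 4 products.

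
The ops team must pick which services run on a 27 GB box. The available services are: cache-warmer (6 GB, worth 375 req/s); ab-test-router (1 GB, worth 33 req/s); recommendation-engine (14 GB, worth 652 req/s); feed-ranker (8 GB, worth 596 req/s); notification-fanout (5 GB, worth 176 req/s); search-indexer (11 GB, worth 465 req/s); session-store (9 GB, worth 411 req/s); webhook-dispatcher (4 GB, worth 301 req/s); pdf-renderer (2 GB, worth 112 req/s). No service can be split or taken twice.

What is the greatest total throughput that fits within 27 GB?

1683

A density-first pass picks cache-warmer + ab-test-router + feed-ranker + notification-fanout + webhook-dispatcher + pdf-renderer — 1593 at 26 GB.
Replace ab-test-router and notification-fanout and pdf-renderer with session-store: the trade gains 90 net, giving 1683 at 27 GB.
That's the maximum — no swap from here does better than 1683.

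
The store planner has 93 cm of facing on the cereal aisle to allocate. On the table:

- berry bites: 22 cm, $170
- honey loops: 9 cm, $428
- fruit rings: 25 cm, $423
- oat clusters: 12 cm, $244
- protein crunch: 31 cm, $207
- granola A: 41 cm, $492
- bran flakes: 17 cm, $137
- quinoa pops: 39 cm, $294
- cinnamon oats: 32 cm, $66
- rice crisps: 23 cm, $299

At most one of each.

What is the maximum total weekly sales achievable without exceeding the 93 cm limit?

Filling by ratio: honey loops + fruit rings + oat clusters + bran flakes + rice crisps for 1531, with 7 cm left unused.
Replace bran flakes and rice crisps with granola A: the trade gains 56 net, giving 1587 at 87 cm.

1587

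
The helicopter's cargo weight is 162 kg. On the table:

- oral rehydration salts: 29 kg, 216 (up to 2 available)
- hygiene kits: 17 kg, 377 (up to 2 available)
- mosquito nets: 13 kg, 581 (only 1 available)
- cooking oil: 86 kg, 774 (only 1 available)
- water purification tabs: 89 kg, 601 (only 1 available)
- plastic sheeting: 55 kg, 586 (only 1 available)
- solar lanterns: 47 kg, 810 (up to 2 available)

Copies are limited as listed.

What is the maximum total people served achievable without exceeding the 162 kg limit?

2×hygiene kits + mosquito nets + 2×solar lanterns uses 141 of the 162 kg and totals 2955.

2955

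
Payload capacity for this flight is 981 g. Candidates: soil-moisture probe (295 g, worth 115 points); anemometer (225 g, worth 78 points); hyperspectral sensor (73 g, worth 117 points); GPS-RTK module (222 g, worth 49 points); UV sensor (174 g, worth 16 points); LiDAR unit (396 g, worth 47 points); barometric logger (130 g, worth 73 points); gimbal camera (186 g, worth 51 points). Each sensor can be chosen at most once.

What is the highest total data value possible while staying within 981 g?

434

The ratio ordering already packs tightly: soil-moisture probe + anemometer + hyperspectral sensor + barometric logger + gimbal camera, 909 g, 434.
That's the maximum — no swap from here does better than 434.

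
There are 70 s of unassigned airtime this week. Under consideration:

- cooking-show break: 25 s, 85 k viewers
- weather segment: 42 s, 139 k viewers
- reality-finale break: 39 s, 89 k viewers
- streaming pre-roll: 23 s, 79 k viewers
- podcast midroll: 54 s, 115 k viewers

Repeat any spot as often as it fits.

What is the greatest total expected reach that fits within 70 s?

Taking 3×streaming pre-roll: 69 s used, 237 in expected reach.
Nothing else within 70 s beats 237.

237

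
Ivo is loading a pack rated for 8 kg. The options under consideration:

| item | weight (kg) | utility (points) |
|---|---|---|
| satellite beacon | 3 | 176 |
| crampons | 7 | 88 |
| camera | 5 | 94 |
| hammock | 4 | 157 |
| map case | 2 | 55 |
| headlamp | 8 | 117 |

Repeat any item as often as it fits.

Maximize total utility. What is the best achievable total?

Taking 2×satellite beacon + map case: 8 kg used, 407 in utility.
That's the maximum — no swap from here does better than 407.

407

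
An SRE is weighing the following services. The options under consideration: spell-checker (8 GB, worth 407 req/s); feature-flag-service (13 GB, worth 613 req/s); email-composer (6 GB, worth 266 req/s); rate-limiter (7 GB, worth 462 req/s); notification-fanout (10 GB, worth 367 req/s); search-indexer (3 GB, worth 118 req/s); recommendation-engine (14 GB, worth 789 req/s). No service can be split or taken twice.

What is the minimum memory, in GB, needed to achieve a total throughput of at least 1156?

Minimise GB subject to total throughput ≥ 1156.
rate-limiter + recommendation-engine reaches 1251 using 21 GB.
Any bundle with less than 21 GB falls short of 1156.

21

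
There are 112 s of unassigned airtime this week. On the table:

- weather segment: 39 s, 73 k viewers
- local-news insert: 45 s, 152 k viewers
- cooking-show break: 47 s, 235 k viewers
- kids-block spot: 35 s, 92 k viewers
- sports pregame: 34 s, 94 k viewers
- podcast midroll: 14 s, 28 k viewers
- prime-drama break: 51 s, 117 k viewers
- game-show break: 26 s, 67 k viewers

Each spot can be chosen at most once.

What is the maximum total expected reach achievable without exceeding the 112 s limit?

415

The ratio ordering already packs tightly: local-news insert + cooking-show break + podcast midroll, 106 s, 415.
Runner-up cooking-show break + sports pregame + game-show break tops out at 396.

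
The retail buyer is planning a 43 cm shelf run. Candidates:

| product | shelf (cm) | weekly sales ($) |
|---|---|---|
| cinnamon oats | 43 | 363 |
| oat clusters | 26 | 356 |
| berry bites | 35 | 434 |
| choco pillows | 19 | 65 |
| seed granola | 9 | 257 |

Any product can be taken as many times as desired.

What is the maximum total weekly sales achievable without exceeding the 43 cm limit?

4×seed granola uses 36 of the 43 cm and totals 1028.
No other feasible combination exceeds 1028.

1028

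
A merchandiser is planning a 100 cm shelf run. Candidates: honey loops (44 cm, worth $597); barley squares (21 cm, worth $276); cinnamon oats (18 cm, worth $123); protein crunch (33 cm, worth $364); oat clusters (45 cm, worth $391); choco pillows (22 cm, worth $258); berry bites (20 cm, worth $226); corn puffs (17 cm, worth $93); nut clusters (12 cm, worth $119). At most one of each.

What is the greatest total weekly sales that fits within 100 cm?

The ratio ordering already packs tightly: honey loops + barley squares + choco pillows + nut clusters, 99 cm, 1250.
Runner-up honey loops + barley squares + protein crunch tops out at 1237.

1250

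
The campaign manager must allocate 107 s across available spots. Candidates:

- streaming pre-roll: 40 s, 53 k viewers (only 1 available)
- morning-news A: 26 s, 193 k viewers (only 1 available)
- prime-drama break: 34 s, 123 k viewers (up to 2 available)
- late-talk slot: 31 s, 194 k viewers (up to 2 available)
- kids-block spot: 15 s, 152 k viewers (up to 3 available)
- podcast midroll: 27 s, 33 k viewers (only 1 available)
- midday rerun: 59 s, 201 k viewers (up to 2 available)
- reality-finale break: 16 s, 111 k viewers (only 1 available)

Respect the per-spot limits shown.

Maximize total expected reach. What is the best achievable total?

844

Greedy by ratio would take morning-news A + 3×kids-block spot + reality-finale break: 87 s used, total 760.
Replace morning-news A and reality-finale break with 2×late-talk slot: the trade gains 84 net, giving 844 at 107 s.
That's the maximum — no swap from here does better than 844.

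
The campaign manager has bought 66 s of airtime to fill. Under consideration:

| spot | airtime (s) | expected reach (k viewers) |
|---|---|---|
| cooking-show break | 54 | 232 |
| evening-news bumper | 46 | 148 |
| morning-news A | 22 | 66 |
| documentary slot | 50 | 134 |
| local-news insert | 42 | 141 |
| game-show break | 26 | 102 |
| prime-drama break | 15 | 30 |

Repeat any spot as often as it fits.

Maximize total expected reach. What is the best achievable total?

232

By expected reach per s: cooking-show break 4.30, game-show break 3.92, local-news insert 3.36, evening-news bumper 3.22 lead.
The ratio ordering already packs tightly: cooking-show break, 54 s, 232.
Every other selection either busts 66 s or fails to beat 232.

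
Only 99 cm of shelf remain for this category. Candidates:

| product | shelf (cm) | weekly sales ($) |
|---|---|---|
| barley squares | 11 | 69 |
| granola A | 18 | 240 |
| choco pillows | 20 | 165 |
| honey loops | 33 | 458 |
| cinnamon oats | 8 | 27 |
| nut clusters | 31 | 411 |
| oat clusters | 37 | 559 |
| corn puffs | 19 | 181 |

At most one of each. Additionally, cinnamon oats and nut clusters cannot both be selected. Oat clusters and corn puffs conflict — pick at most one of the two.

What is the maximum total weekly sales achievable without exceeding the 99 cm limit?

1326

The ratio ordering already packs tightly: barley squares + granola A + honey loops + oat clusters, 99 cm, 1326.
Next best is granola A + honey loops + cinnamon oats + oat clusters at 1284 (96 cm) — short by 42.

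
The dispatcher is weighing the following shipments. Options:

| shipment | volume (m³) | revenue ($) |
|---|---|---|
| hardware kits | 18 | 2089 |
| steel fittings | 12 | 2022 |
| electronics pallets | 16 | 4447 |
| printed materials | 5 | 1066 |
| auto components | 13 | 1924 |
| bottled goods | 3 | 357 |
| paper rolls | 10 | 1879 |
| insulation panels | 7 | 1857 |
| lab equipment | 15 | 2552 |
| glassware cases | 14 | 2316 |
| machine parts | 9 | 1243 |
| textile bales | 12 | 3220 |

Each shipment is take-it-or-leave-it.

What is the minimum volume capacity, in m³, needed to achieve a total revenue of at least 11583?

48

Look for the lowest-volume combination reaching 11583.
electronics pallets + bottled goods + paper rolls + insulation panels + textile bales reaches 11760 using 48 m³.
Any bundle with less than 48 m³ falls short of 11583.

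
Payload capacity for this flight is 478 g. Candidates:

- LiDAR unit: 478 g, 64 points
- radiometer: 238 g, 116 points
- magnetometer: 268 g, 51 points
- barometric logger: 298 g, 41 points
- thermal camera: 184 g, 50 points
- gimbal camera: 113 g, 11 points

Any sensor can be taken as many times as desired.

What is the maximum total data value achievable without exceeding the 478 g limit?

Best packing: 2×radiometer — 476 g, 232 total.

232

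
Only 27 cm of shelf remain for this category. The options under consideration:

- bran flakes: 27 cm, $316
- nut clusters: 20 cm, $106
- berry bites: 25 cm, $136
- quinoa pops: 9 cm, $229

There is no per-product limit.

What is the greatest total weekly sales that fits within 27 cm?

687

3×quinoa pops uses 27 of the 27 cm and totals 687.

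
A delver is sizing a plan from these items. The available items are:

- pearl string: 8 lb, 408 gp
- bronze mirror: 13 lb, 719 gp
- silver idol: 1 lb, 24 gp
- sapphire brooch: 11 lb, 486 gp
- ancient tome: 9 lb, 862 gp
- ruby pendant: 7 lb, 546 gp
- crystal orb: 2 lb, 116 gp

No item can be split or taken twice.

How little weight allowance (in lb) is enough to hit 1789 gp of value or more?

24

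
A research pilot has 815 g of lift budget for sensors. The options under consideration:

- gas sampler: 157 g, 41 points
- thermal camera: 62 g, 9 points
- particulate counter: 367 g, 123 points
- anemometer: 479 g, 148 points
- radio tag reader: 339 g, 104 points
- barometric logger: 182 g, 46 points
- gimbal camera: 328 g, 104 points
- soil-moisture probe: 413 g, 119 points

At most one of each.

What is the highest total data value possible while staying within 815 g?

252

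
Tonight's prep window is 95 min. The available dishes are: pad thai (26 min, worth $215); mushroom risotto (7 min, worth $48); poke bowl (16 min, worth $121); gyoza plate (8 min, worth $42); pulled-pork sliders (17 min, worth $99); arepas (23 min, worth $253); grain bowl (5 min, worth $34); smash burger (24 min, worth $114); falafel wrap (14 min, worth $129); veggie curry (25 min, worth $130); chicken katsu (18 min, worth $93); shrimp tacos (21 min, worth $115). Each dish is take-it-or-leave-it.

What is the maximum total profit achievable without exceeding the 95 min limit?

808

The ratio heuristic lands on pad thai + mushroom risotto + poke bowl + arepas + grain bowl + falafel wrap (800) but leaves 4 min idle.
The 5 min tied up in grain bowl is better spent on gyoza plate — total rises to 808 (94 min).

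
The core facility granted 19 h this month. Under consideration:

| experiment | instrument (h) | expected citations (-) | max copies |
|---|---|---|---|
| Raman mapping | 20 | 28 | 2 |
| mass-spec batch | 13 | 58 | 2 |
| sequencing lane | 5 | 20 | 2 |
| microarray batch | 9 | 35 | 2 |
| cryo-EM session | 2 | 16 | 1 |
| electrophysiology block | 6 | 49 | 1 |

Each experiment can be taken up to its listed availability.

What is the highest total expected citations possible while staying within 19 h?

107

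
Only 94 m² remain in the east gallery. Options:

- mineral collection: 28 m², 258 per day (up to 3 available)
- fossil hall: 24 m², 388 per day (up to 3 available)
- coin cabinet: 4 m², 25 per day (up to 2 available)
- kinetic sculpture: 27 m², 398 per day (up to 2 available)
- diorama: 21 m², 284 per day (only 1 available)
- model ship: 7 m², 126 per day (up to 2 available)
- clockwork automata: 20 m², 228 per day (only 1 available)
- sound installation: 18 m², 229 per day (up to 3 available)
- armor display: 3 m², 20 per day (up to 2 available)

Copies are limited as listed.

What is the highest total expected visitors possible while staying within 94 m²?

1466

Filling by ratio: 3×fossil hall + 2×model ship + 2×armor display for 1456, with 2 m² left unused.
Dropping 2×armor display frees 6 m²; slotting in 2×coin cabinet (8 m²) lifts the total to 1466 at 94 m².
Nothing else within 94 m² beats 1466.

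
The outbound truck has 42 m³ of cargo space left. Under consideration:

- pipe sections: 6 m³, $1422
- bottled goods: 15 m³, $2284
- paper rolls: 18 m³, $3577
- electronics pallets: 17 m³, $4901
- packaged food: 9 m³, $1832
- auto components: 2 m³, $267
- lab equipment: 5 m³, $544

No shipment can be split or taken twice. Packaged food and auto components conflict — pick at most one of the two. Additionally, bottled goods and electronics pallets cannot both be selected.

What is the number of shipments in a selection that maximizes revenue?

3

Optimal total is 9900.
For example pipe sections + paper rolls + electronics pallets achieves it, using 41 m³.
Any selection reaching 9900 contains exactly 3 shipments.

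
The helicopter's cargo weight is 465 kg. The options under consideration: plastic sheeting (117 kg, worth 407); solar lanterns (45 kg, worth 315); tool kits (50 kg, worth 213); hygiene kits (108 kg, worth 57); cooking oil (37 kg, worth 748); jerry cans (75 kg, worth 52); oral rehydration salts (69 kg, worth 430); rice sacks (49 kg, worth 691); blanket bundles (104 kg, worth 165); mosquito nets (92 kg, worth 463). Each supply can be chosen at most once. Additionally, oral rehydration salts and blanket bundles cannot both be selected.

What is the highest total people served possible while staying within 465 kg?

The ratio ordering already packs tightly: plastic sheeting + solar lanterns + tool kits + cooking oil + oral rehydration salts + rice sacks + mosquito nets, 459 kg, 3267.
The closest alternative, plastic sheeting + solar lanterns + cooking oil + oral rehydration salts + rice sacks + mosquito nets, reaches only 3054.

3267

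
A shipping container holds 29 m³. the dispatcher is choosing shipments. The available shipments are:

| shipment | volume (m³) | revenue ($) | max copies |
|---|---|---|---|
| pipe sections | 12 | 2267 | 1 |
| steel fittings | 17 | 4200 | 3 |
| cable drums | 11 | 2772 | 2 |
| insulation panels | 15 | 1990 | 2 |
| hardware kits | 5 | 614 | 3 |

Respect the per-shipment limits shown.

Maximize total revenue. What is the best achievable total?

6972

Taking the top-ratio shipments first gives 2×cable drums + hardware kits for 6158 (27 m³).
Dropping cable drums and hardware kits frees 16 m³; slotting in steel fittings (17 m³) lifts the total to 6972 at 28 m³.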